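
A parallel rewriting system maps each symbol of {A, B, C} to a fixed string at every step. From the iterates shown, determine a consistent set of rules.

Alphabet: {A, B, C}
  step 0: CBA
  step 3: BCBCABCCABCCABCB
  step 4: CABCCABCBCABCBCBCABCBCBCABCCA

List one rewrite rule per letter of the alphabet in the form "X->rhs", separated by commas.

A->B, B->CA, C->BC

  step 3 ⇒ step 4: BCBCABCCABCCABCB ⇒ CA·BC·CA·BC·B·CA·BC·BC·B·CA·BC·BC·B·CA·BC·CA
    A ↦ B
    B ↦ CA
    C ↦ BC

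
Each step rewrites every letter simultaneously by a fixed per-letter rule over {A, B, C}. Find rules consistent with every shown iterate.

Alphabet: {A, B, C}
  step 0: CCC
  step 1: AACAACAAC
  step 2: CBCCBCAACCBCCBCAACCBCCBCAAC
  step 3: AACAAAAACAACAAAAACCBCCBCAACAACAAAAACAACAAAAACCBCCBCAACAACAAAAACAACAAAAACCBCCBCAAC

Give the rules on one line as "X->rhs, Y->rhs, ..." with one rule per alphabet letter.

  step 2 ⇒ step 3: CBCCBCAACCBCCBCAACCBCCBCAAC ⇒ AAC·AAA·AAC·AAC·AAA·AAC·CBC·CBC·AAC·AAC·AAA·AAC·AAC·AAA·AAC·CBC·CBC·AAC·AAC·AAA·AAC·AAC·AAA·AAC·CBC·CBC·AAC
    A ↦ CBC
    B ↦ AAA
    C ↦ AAC

A->CBC, B->AAA, C->AAC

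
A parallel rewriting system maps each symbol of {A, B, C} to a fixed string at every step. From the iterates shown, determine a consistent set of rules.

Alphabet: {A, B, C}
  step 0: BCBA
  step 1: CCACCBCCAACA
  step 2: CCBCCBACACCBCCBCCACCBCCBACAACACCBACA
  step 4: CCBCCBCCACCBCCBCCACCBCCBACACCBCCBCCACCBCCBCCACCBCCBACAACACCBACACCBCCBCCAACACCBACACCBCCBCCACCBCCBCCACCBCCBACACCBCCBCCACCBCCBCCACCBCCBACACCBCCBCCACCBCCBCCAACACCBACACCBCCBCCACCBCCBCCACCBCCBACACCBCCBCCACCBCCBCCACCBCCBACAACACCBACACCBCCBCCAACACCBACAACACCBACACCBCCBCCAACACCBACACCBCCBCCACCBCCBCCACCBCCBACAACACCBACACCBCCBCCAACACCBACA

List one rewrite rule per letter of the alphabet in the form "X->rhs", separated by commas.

  step 1 ⇒ step 2: CCACCBCCAACA ⇒ CCB·CCB·ACA·CCB·CCB·CCA·CCB·CCB·ACA·ACA·CCB·ACA
    A ↦ ACA
    B ↦ CCA
    C ↦ CCB

A->ACA, B->CCA, C->CCB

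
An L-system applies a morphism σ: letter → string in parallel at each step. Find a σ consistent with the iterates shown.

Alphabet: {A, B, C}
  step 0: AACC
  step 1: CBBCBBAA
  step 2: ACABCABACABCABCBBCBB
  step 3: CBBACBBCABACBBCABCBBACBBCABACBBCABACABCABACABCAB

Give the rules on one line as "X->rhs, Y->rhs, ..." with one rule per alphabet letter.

A->CBB, B->CAB, C->A

  step 2 ⇒ step 3: ACABCABACABCABCBBCBB ⇒ CBB·A·CBB·CAB·A·CBB·CAB·CBB·A·CBB·CAB·A·CBB·CAB·A·CAB·CAB·A·CAB·CAB
    A ↦ CBB
    B ↦ CAB
    C ↦ A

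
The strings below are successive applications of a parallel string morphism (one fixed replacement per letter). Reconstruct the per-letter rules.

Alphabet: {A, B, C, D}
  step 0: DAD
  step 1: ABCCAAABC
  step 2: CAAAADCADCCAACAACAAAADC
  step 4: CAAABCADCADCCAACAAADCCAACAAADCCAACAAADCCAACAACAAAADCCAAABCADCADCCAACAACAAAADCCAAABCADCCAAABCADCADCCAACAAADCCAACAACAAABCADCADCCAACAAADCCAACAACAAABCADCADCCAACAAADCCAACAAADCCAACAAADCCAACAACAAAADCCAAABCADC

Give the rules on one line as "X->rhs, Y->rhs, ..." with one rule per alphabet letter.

  step 1 ⇒ step 2: ABCCAAABC ⇒ CAA·A·ADC·ADC·CAA·CAA·CAA·A·ADC
    A ↦ CAA
    B ↦ A
    C ↦ ADC
  step 0 ⇒ step 1: DAD ⇒ ABC·CAA·ABC
    D ↦ ABC

A->CAA, B->A, C->ADC, D->ABC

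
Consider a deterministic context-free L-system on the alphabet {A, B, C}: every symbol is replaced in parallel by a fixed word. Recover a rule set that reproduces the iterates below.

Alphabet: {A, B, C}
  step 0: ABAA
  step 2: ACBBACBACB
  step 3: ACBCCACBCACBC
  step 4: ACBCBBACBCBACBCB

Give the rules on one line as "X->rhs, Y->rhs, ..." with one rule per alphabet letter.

  step 3 ⇒ step 4: ACBCCACBCACBC ⇒ AC·B·C·B·B·AC·B·C·B·AC·B·C·B
    A ↦ AC
    B ↦ C
    C ↦ B

A->AC, B->C, C->B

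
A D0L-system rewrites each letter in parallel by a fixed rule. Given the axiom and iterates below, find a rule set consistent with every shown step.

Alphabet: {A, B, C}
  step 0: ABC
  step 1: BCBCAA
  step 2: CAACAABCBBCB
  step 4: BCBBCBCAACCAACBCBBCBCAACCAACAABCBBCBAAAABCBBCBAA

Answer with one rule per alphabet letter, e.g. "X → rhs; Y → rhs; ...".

  step 1 ⇒ step 2: BCBCAA ⇒ C·AA·C·AA·BCB·BCB
    A ↦ BCB
    B ↦ C
    C ↦ AA

A->BCB, B->C, C->AA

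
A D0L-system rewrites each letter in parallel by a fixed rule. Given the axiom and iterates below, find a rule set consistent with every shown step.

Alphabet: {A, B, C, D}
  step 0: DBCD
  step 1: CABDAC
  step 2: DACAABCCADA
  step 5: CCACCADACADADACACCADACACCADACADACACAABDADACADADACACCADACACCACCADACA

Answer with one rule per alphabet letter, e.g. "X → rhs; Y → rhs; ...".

  step 1 ⇒ step 2: CABDAC ⇒ DA·CA·AB·C·CA·DA
    A ↦ CA
    B ↦ AB
    C ↦ DA
    D ↦ C

A->CA, B->AB, C->DA, D->C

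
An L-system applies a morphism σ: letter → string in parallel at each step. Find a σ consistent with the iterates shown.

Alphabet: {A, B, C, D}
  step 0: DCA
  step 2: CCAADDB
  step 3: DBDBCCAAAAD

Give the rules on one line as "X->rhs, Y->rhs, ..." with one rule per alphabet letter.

A->C, B->D, C->DB, D->AA

  step 2 ⇒ step 3: CCAADDB ⇒ DB·DB·C·C·AA·AA·D
    A ↦ C
    B ↦ D
    C ↦ DB
    D ↦ AA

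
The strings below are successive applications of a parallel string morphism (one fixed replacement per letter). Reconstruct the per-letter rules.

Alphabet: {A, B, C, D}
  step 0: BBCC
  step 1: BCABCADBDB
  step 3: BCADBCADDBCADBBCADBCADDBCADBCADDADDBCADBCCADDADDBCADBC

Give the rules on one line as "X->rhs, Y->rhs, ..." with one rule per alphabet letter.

A->C, B->BCA, C->DB, D->ADD

  step 0 ⇒ step 1: BBCC ⇒ BCA·BCA·DB·DB
    B ↦ BCA
    C ↦ DB
    A ↦ C  (constrained at step 1)
    D ↦ ADD  (constrained at step 1)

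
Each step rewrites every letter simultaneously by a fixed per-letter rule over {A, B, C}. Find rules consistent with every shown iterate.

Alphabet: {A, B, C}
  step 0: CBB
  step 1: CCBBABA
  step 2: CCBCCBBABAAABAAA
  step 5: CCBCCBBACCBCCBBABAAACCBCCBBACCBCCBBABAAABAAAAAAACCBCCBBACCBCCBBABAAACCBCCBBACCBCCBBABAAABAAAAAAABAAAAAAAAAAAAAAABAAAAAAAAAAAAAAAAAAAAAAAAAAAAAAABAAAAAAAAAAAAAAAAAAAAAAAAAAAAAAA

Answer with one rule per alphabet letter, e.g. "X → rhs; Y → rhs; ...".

  step 1 ⇒ step 2: CCBBABA ⇒ CCB·CCB·BA·BA·AA·BA·AA
    A ↦ AA
    B ↦ BA
    C ↦ CCB

A->AA, B->BA, C->CCB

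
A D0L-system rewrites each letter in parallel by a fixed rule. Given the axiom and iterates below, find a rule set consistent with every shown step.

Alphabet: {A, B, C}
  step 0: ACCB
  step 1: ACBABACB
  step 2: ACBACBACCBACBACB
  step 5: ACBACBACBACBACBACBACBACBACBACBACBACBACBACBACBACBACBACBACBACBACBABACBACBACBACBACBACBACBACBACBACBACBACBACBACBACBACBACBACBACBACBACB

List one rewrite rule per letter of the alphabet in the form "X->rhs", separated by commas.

  step 1 ⇒ step 2: ACBABACB ⇒ AC·BA·CB·AC·CB·AC·BA·CB
    A ↦ AC
    B ↦ CB
    C ↦ BA

A->AC, B->CB, C->BA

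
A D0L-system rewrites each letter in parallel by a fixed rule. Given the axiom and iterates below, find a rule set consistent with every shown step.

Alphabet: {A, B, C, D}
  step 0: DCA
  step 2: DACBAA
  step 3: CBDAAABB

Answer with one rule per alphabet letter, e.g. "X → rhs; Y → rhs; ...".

A->B, B->AA, C->DA, D->C

  step 2 ⇒ step 3: DACBAA ⇒ C·B·DA·AA·B·B
    A ↦ B
    B ↦ AA
    C ↦ DA
    D ↦ C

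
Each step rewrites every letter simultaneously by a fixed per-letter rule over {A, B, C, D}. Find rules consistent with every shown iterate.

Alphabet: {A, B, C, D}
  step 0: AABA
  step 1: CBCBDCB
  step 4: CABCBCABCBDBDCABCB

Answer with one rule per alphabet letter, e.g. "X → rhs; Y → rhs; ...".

A->CB, B->D, C->B, D->CA

  step 0 ⇒ step 1: AABA ⇒ CB·CB·D·CB
    A ↦ CB
    B ↦ D
    C ↦ B  (constrained at step 1)
    D ↦ CA  (constrained at step 1)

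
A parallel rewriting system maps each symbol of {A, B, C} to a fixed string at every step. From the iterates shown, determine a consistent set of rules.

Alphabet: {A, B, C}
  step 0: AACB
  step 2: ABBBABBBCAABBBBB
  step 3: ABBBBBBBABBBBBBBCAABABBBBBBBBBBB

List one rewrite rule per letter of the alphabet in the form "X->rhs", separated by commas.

A->AB, B->BB, C->CA

  step 2 ⇒ step 3: ABBBABBBCAABBBBB ⇒ AB·BB·BB·BB·AB·BB·BB·BB·CA·AB·AB·BB·BB·BB·BB·BB
    A ↦ AB
    B ↦ BB
    C ↦ CA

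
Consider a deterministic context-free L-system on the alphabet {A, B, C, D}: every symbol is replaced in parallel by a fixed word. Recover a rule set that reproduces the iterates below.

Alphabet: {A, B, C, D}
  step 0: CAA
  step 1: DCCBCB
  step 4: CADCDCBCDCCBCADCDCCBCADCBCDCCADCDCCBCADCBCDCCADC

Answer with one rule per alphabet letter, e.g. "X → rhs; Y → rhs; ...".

  step 0 ⇒ step 1: CAA ⇒ DC·CB·CB
    A ↦ CB
    C ↦ DC
    B ↦ BC  (constrained at step 1)
    D ↦ CA  (constrained at step 1)

A->CB, B->BC, C->DC, D->CA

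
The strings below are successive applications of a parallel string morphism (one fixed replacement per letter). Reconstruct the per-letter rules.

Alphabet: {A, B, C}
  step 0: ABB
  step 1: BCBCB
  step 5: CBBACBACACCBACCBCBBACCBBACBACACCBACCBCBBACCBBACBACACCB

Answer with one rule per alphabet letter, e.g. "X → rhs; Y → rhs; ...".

A->B, B->CB, C->AC

  step 0 ⇒ step 1: ABB ⇒ B·CB·CB
    A ↦ B
    B ↦ CB
    C ↦ AC  (constrained at step 1)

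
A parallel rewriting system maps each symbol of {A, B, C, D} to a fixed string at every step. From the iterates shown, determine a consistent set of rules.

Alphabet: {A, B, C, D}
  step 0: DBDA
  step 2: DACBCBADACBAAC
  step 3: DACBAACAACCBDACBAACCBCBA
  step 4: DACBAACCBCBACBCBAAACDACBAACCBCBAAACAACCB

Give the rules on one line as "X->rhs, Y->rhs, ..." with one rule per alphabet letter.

  step 3 ⇒ step 4: DACBAACAACCBDACBAACCBCBA ⇒ DA·CB·A·AC·CB·CB·A·CB·CB·A·A·AC·DA·CB·A·AC·CB·CB·A·A·AC·A·AC·CB
    A ↦ CB
    B ↦ AC
    C ↦ A
    D ↦ DA

A->CB, B->AC, C->A, D->DA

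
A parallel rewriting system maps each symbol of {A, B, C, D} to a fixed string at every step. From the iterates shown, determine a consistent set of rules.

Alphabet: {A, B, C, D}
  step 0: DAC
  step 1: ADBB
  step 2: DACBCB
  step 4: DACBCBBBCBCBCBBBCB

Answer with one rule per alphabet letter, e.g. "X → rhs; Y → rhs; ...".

A->D, B->CB, C->BB, D->A

  step 1 ⇒ step 2: ADBB ⇒ D·A·CB·CB
    A ↦ D
    B ↦ CB
    D ↦ A
  step 0 ⇒ step 1: DAC ⇒ A·D·BB
    C ↦ BB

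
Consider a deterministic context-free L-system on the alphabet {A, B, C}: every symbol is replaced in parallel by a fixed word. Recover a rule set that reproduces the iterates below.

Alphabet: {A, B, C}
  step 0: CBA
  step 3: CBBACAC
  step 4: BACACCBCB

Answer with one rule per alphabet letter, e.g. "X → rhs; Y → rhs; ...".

  step 3 ⇒ step 4: CBBACAC ⇒ B·AC·AC·C·B·C·B
    A ↦ C
    B ↦ AC
    C ↦ B

A->C, B->AC, C->B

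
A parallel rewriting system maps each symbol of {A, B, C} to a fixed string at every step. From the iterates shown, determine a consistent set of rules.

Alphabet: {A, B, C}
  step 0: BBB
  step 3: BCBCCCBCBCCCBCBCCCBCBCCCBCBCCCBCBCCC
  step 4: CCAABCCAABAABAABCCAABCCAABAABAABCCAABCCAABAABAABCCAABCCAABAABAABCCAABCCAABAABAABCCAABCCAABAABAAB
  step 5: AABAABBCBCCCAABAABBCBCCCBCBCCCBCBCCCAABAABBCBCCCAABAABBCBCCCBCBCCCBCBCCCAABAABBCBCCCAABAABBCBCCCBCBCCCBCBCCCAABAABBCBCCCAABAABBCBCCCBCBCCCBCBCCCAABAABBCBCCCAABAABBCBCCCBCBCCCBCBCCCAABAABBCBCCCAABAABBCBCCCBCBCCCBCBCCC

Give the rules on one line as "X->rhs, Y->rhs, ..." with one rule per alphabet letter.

  step 4 ⇒ step 5: CCAABCCAABAABAABCCAABCCAABAABAABCCAABCCAABAABAABCCAABCCAABAABAABCCAABCCAABAABAABCCAABCCAABAABAAB ⇒ AAB·AAB·BC·BC·CC·AAB·AAB·BC·BC·CC·BC·BC·CC·BC·BC·CC·AAB·AAB·BC·BC·CC·AAB·AAB·BC·BC·CC·BC·BC·CC·BC·BC·CC·AAB·AAB·BC·BC·CC·AAB·AAB·BC·BC·CC·BC·BC·CC·BC·BC·CC·AAB·AAB·BC·BC·CC·AAB·AAB·BC·BC·CC·BC·BC·CC·BC·BC·CC·AAB·AAB·BC·BC·CC·AAB·AAB·BC·BC·CC·BC·BC·CC·BC·BC·CC·AAB·AAB·BC·BC·CC·AAB·AAB·BC·BC·CC·BC·BC·CC·BC·BC·CC
    A ↦ BC
    B ↦ CC
    C ↦ AAB

A->BC, B->CC, C->AAB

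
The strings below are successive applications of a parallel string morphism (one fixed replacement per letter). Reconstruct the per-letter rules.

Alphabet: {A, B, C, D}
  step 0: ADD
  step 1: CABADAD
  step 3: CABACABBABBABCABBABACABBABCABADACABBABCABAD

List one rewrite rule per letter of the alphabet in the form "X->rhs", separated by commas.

  step 0 ⇒ step 1: ADD ⇒ CAB·AD·AD
    A ↦ CAB
    D ↦ AD
    B ↦ BAB  (constrained at step 1)
    C ↦ A  (constrained at step 1)

A->CAB, B->BAB, C->A, D->AD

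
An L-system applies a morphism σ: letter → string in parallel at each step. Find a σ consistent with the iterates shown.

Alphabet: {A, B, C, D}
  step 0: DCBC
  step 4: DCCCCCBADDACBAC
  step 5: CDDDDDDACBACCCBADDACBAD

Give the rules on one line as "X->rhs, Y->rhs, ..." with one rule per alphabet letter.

A->CBA, B->DA, C->D, D->C

  step 4 ⇒ step 5: DCCCCCBADDACBAC ⇒ C·D·D·D·D·D·DA·CBA·C·C·CBA·D·DA·CBA·D
    A ↦ CBA
    B ↦ DA
    C ↦ D
    D ↦ C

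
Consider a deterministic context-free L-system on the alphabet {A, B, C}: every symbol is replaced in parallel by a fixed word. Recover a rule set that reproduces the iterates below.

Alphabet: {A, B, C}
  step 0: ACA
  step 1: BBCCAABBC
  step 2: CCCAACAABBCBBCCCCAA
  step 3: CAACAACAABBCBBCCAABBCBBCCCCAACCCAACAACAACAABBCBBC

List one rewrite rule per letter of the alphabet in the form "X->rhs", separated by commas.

  step 2 ⇒ step 3: CCCAACAABBCBBCCCCAA ⇒ CAA·CAA·CAA·BBC·BBC·CAA·BBC·BBC·C·C·CAA·C·C·CAA·CAA·CAA·CAA·BBC·BBC
    A ↦ BBC
    B ↦ C
    C ↦ CAA

A->BBC, B->C, C->CAA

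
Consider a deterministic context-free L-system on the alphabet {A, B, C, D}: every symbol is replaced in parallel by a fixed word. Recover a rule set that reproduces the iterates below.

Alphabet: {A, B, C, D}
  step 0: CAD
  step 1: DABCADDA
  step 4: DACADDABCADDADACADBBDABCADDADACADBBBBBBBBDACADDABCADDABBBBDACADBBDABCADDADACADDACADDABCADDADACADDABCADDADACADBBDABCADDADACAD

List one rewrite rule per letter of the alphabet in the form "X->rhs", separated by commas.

A->CAD, B->BB, C->DAB, D->DA

  step 0 ⇒ step 1: CAD ⇒ DAB·CAD·DA
    A ↦ CAD
    C ↦ DAB
    D ↦ DA
    B ↦ BB  (constrained at step 1)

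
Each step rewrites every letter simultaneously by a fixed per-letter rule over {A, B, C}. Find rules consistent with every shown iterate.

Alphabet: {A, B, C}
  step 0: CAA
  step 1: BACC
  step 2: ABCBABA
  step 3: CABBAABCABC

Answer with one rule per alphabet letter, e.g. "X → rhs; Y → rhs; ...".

  step 2 ⇒ step 3: ABCBABA ⇒ C·AB·BA·AB·C·AB·C
    A ↦ C
    B ↦ AB
    C ↦ BA

A->C, B->AB, C->BA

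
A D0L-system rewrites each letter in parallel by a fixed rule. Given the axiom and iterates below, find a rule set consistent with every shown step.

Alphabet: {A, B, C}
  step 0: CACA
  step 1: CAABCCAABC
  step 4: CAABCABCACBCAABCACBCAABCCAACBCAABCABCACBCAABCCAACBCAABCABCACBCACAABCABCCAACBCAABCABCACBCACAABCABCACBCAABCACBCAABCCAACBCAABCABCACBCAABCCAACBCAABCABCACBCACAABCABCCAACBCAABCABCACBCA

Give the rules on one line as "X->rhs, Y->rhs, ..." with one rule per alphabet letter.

A->ABC, B->ACB, C->CA

  step 0 ⇒ step 1: CACA ⇒ CA·ABC·CA·ABC
    A ↦ ABC
    C ↦ CA
    B ↦ ACB  (constrained at step 1)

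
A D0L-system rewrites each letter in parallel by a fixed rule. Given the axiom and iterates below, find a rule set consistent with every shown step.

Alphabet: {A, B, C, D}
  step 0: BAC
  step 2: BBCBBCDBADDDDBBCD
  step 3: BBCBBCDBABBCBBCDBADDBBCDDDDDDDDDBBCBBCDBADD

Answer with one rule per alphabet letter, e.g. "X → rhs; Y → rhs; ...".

A->D, B->BBC, C->DBA, D->DD

  step 2 ⇒ step 3: BBCBBCDBADDDDBBCD ⇒ BBC·BBC·DBA·BBC·BBC·DBA·DD·BBC·D·DD·DD·DD·DD·BBC·BBC·DBA·DD
    A ↦ D
    B ↦ BBC
    C ↦ DBA
    D ↦ DD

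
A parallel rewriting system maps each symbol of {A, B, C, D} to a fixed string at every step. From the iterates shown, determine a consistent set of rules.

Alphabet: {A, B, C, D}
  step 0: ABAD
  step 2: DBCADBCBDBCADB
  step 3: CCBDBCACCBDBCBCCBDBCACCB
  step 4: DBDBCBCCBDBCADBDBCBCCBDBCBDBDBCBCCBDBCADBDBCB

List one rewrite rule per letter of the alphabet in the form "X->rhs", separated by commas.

  step 3 ⇒ step 4: CCBDBCACCBDBCBCCBDBCACCB ⇒ DB·DB·CB·C·CB·DB·CA·DB·DB·CB·C·CB·DB·CB·DB·DB·CB·C·CB·DB·CA·DB·DB·CB
    A ↦ CA
    B ↦ CB
    C ↦ DB
    D ↦ C

A->CA, B->CB, C->DB, D->C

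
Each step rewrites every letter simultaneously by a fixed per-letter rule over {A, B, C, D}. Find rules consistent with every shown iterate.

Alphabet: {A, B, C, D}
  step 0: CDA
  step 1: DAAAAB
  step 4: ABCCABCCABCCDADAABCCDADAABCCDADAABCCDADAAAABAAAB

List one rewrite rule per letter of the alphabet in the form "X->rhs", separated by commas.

A->AB, B->CC, C->DA, D->AA

  step 0 ⇒ step 1: CDA ⇒ DA·AA·AB
    A ↦ AB
    C ↦ DA
    D ↦ AA
    B ↦ CC  (constrained at step 1)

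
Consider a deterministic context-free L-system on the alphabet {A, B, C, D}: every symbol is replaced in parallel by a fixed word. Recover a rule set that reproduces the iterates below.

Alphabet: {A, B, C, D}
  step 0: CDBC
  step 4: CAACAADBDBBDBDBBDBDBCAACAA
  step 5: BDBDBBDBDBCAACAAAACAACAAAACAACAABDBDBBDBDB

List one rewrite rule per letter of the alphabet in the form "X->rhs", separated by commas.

A->DB, B->AA, C->B, D->C

  step 4 ⇒ step 5: CAACAADBDBBDBDBBDBDBCAACAA ⇒ B·DB·DB·B·DB·DB·C·AA·C·AA·AA·C·AA·C·AA·AA·C·AA·C·AA·B·DB·DB·B·DB·DB
    A ↦ DB
    B ↦ AA
    C ↦ B
    D ↦ C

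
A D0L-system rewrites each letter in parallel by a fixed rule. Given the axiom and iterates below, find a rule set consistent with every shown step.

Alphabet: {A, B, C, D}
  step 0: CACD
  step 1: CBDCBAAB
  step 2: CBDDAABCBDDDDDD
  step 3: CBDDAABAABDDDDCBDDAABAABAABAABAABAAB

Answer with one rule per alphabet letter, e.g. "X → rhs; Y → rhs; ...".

  step 2 ⇒ step 3: CBDDAABCBDDDDDD ⇒ CB·DD·AAB·AAB·D·D·DD·CB·DD·AAB·AAB·AAB·AAB·AAB·AAB
    A ↦ D
    B ↦ DD
    C ↦ CB
    D ↦ AAB

A->D, B->DD, C->CB, D->AAB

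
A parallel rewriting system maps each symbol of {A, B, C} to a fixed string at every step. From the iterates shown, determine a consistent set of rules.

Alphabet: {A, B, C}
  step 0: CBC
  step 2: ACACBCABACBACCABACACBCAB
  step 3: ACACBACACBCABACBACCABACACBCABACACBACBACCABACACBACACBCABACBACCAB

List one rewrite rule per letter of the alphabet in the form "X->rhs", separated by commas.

  step 2 ⇒ step 3: ACACBCABACBACCABACACBCAB ⇒ AC·ACB·AC·ACB·CAB·ACB·AC·CAB·AC·ACB·CAB·AC·ACB·ACB·AC·CAB·AC·ACB·AC·ACB·CAB·ACB·AC·CAB
    A ↦ AC
    B ↦ CAB
    C ↦ ACB

A->AC, B->CAB, C->ACB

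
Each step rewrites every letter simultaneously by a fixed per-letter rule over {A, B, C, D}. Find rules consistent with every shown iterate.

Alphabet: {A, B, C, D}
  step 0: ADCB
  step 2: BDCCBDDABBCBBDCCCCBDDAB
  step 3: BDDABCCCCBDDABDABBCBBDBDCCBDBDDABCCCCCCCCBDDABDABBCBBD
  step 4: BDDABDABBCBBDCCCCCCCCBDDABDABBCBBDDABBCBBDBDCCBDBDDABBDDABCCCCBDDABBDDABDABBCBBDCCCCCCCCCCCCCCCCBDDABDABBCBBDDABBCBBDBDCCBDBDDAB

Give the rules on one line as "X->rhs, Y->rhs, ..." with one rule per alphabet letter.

  step 3 ⇒ step 4: BDDABCCCCBDDABDABBCBBDBDCCBDBDDABCCCCCCCCBDDABDABBCBBD ⇒ BD·DAB·DAB·BCB·BD·CC·CC·CC·CC·BD·DAB·DAB·BCB·BD·DAB·BCB·BD·BD·CC·BD·BD·DAB·BD·DAB·CC·CC·BD·DAB·BD·DAB·DAB·BCB·BD·CC·CC·CC·CC·CC·CC·CC·CC·BD·DAB·DAB·BCB·BD·DAB·BCB·BD·BD·CC·BD·BD·DAB
    A ↦ BCB
    B ↦ BD
    C ↦ CC
    D ↦ DAB

A->BCB, B->BD, C->CC, D->DAB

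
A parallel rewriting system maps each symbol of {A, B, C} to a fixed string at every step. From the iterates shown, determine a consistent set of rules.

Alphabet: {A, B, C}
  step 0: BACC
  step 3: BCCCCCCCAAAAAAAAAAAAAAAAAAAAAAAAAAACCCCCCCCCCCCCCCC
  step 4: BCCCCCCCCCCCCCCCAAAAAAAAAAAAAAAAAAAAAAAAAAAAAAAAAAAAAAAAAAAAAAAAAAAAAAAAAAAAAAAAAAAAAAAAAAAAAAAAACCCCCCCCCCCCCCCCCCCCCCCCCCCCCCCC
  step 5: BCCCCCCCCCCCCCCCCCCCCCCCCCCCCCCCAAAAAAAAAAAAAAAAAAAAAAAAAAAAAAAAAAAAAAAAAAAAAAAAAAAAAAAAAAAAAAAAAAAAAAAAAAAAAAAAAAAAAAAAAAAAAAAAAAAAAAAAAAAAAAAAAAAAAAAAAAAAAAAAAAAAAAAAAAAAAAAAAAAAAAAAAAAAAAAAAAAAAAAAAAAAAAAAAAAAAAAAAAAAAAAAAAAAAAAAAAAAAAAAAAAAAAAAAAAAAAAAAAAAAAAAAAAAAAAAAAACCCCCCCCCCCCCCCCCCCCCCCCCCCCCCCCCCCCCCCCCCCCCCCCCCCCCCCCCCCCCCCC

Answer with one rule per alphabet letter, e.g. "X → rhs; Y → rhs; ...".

  step 4 ⇒ step 5: BCCCCCCCCCCCCCCCAAAAAAAAAAAAAAAAAAAAAAAAAAAAAAAAAAAAAAAAAAAAAAAAAAAAAAAAAAAAAAAAAAAAAAAAAAAAAAAAACCCCCCCCCCCCCCCCCCCCCCCCCCCCCCCC ⇒ BC·CC·CC·CC·CC·CC·CC·CC·CC·CC·CC·CC·CC·CC·CC·CC·AAA·AAA·AAA·AAA·AAA·AAA·AAA·AAA·AAA·AAA·AAA·AAA·AAA·AAA·AAA·AAA·AAA·AAA·AAA·AAA·AAA·AAA·AAA·AAA·AAA·AAA·AAA·AAA·AAA·AAA·AAA·AAA·AAA·AAA·AAA·AAA·AAA·AAA·AAA·AAA·AAA·AAA·AAA·AAA·AAA·AAA·AAA·AAA·AAA·AAA·AAA·AAA·AAA·AAA·AAA·AAA·AAA·AAA·AAA·AAA·AAA·AAA·AAA·AAA·AAA·AAA·AAA·AAA·AAA·AAA·AAA·AAA·AAA·AAA·AAA·AAA·AAA·AAA·AAA·AAA·AAA·CC·CC·CC·CC·CC·CC·CC·CC·CC·CC·CC·CC·CC·CC·CC·CC·CC·CC·CC·CC·CC·CC·CC·CC·CC·CC·CC·CC·CC·CC·CC·CC
    A ↦ AAA
    B ↦ BC
    C ↦ CC

A->AAA, B->BC, C->CC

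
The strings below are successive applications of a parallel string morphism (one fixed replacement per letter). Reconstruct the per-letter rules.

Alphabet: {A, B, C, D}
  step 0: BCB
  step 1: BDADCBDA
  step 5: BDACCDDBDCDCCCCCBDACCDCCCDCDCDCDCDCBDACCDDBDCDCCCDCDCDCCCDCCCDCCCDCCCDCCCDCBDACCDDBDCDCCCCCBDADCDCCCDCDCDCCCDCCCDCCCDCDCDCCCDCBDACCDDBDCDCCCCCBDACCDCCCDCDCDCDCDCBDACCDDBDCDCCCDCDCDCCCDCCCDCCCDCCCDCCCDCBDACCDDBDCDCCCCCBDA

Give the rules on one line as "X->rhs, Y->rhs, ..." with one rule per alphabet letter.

A->DDB, B->BDA, C->DC, D->CC

  step 0 ⇒ step 1: BCB ⇒ BDA·DC·BDA
    B ↦ BDA
    C ↦ DC
    A ↦ DDB  (constrained at step 1)
    D ↦ CC  (constrained at step 1)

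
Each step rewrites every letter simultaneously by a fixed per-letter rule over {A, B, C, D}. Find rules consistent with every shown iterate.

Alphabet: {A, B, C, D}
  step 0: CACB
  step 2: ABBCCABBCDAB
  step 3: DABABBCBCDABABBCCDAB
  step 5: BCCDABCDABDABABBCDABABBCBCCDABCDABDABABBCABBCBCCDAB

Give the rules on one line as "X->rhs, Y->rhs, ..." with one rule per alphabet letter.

A->D, B->AB, C->BC, D->C

  step 2 ⇒ step 3: ABBCCABBCDAB ⇒ D·AB·AB·BC·BC·D·AB·AB·BC·C·D·AB
    A ↦ D
    B ↦ AB
    C ↦ BC
    D ↦ C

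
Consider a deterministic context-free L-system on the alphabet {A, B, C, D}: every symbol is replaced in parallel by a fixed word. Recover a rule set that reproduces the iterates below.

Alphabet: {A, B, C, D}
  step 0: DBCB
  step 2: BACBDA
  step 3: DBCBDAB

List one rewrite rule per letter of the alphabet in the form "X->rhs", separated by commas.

  step 2 ⇒ step 3: BACBDA ⇒ D·B·CB·D·A·B
    A ↦ B
    B ↦ D
    C ↦ CB
    D ↦ A

A->B, B->D, C->CB, D->A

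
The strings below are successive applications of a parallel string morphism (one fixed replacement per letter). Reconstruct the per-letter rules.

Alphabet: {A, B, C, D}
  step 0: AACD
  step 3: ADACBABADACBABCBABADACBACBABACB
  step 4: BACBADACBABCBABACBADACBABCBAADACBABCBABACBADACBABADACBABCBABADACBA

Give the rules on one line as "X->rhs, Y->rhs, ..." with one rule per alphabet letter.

A->B, B->CBA, C->ADA, D->AC

  step 3 ⇒ step 4: ADACBABADACBABCBABADACBACBABACB ⇒ B·AC·B·ADA·CBA·B·CBA·B·AC·B·ADA·CBA·B·CBA·ADA·CBA·B·CBA·B·AC·B·ADA·CBA·B·ADA·CBA·B·CBA·B·ADA·CBA
    A ↦ B
    B ↦ CBA
    C ↦ ADA
    D ↦ AC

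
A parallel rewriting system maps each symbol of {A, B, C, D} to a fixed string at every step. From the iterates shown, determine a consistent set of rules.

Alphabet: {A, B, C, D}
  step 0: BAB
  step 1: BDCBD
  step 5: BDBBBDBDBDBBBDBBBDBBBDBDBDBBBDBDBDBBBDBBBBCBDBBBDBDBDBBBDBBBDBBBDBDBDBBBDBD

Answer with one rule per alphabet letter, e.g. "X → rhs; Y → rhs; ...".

  step 0 ⇒ step 1: BAB ⇒ BD·C·BD
    A ↦ C
    B ↦ BD
    C ↦ DA  (constrained at step 1)
    D ↦ BB  (constrained at step 1)

A->C, B->BD, C->DA, D->BB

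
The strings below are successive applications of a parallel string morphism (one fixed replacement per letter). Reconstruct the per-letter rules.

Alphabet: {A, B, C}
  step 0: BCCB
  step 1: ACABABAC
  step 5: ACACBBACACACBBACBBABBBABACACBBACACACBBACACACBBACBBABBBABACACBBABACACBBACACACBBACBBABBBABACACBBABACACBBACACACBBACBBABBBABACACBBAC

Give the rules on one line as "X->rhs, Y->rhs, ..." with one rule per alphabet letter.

  step 0 ⇒ step 1: BCCB ⇒ AC·AB·AB·AC
    B ↦ AC
    C ↦ AB
    A ↦ BB  (constrained at step 1)

A->BB, B->AC, C->AB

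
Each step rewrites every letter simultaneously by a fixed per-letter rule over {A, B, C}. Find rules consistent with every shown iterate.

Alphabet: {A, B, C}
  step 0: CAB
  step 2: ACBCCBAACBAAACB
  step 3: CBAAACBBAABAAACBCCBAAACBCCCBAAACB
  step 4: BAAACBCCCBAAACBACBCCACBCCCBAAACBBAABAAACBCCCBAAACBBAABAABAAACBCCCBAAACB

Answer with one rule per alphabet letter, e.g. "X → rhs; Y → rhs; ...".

  step 3 ⇒ step 4: CBAAACBBAABAAACBCCBAAACBCCCBAAACB ⇒ BAA·ACB·C·C·C·BAA·ACB·ACB·C·C·ACB·C·C·C·BAA·ACB·BAA·BAA·ACB·C·C·C·BAA·ACB·BAA·BAA·BAA·ACB·C·C·C·BAA·ACB
    A ↦ C
    B ↦ ACB
    C ↦ BAA

A->C, B->ACB, C->BAA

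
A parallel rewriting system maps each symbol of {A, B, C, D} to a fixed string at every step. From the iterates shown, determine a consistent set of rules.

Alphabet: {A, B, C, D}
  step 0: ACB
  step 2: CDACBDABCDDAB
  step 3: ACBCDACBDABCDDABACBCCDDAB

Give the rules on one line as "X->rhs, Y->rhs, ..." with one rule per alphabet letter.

  step 2 ⇒ step 3: CDACBDABCDDAB ⇒ ACB·C·D·ACB·DAB·C·D·DAB·ACB·C·C·D·DAB
    A ↦ D
    B ↦ DAB
    C ↦ ACB
    D ↦ C

A->D, B->DAB, C->ACB, D->C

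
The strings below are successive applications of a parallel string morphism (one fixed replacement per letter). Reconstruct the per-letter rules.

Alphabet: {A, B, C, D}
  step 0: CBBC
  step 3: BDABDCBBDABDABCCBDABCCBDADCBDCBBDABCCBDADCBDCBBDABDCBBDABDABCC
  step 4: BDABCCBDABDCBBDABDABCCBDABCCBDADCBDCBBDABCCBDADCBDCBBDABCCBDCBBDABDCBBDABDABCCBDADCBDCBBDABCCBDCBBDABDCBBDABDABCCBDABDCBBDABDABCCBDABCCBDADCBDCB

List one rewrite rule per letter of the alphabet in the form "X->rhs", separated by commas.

  step 3 ⇒ step 4: BDABDCBBDABDABCCBDABCCBDADCBDCBBDABCCBDADCBDCBBDABDCBBDABDABCC ⇒ BDA·B·CC·BDA·B·DCB·BDA·BDA·B·CC·BDA·B·CC·BDA·DCB·DCB·BDA·B·CC·BDA·DCB·DCB·BDA·B·CC·B·DCB·BDA·B·DCB·BDA·BDA·B·CC·BDA·DCB·DCB·BDA·B·CC·B·DCB·BDA·B·DCB·BDA·BDA·B·CC·BDA·B·DCB·BDA·BDA·B·CC·BDA·B·CC·BDA·DCB·DCB
    A ↦ CC
    B ↦ BDA
    C ↦ DCB
    D ↦ B

A->CC, B->BDA, C->DCB, D->B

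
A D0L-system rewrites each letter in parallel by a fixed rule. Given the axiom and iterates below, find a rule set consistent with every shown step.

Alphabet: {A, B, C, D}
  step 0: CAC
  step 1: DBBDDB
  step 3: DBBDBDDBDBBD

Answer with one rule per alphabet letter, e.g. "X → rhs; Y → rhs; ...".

  step 0 ⇒ step 1: CAC ⇒ DB·BD·DB
    A ↦ BD
    C ↦ DB
    B ↦ A  (constrained at step 1)
    D ↦ C  (constrained at step 1)

A->BD, B->A, C->DB, D->C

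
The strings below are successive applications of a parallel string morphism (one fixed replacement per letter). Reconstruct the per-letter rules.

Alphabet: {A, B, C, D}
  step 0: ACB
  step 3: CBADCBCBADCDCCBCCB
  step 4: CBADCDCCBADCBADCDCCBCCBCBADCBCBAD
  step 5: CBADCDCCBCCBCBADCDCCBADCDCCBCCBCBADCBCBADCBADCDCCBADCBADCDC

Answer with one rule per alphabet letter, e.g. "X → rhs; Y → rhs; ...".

A->CD, B->AD, C->CB, D->C

  step 4 ⇒ step 5: CBADCDCCBADCBADCDCCBCCBCBADCBCBAD ⇒ CB·AD·CD·C·CB·C·CB·CB·AD·CD·C·CB·AD·CD·C·CB·C·CB·CB·AD·CB·CB·AD·CB·AD·CD·C·CB·AD·CB·AD·CD·C
    A ↦ CD
    B ↦ AD
    C ↦ CB
    D ↦ C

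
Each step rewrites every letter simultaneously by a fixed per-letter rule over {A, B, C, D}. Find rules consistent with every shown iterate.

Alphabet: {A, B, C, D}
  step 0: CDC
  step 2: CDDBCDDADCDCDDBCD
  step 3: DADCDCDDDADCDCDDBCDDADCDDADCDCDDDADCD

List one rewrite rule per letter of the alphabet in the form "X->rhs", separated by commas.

A->DB, B->D, C->DAD, D->CD

  step 2 ⇒ step 3: CDDBCDDADCDCDDBCD ⇒ DAD·CD·CD·D·DAD·CD·CD·DB·CD·DAD·CD·DAD·CD·CD·D·DAD·CD
    A ↦ DB
    B ↦ D
    C ↦ DAD
    D ↦ CD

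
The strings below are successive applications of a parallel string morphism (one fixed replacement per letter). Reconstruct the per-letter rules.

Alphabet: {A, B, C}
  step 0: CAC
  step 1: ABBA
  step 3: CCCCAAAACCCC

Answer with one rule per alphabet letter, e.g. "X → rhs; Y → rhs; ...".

  step 0 ⇒ step 1: CAC ⇒ A·BB·A
    A ↦ BB
    C ↦ A
    B ↦ CC  (constrained at step 1)

A->BB, B->CC, C->A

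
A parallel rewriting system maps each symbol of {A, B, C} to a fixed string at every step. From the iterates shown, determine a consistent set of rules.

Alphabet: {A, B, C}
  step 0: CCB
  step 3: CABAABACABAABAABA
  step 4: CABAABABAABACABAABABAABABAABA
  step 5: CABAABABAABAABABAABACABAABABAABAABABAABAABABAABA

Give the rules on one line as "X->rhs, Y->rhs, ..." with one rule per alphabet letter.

A->BA, B->A, C->CA

  step 4 ⇒ step 5: CABAABABAABACABAABABAABABAABA ⇒ CA·BA·A·BA·BA·A·BA·A·BA·BA·A·BA·CA·BA·A·BA·BA·A·BA·A·BA·BA·A·BA·A·BA·BA·A·BA
    A ↦ BA
    B ↦ A
    C ↦ CA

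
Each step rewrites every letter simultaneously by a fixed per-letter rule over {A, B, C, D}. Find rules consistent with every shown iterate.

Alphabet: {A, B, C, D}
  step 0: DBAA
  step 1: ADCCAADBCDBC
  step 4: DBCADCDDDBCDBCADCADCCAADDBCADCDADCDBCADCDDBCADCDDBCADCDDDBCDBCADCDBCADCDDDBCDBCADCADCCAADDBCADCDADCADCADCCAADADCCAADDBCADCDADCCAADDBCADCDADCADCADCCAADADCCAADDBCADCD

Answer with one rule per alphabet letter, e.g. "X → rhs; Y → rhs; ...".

  step 0 ⇒ step 1: DBAA ⇒ ADC·CAA·DBC·DBC
    A ↦ DBC
    B ↦ CAA
    D ↦ ADC
    C ↦ D  (constrained at step 1)

A->DBC, B->CAA, C->D, D->ADC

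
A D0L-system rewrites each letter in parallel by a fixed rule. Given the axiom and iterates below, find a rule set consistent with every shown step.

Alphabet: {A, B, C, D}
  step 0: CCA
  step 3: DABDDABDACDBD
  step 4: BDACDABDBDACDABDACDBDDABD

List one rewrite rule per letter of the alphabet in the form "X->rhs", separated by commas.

A->AC, B->DA, C->D, D->BD

  step 3 ⇒ step 4: DABDDABDACDBD ⇒ BD·AC·DA·BD·BD·AC·DA·BD·AC·D·BD·DA·BD
    A ↦ AC
    B ↦ DA
    C ↦ D
    D ↦ BD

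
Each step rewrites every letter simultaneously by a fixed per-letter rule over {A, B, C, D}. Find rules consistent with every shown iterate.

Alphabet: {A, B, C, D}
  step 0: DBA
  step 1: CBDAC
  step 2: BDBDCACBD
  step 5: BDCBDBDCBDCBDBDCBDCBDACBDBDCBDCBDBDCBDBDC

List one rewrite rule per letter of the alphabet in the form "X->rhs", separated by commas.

A->AC, B->BD, C->BD, D->C

  step 1 ⇒ step 2: CBDAC ⇒ BD·BD·C·AC·BD
    A ↦ AC
    B ↦ BD
    C ↦ BD
    D ↦ C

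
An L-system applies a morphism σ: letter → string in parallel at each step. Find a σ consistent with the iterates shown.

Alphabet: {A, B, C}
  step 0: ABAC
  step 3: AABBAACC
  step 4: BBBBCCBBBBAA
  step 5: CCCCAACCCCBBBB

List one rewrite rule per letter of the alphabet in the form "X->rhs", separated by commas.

A->BB, B->C, C->A

  step 4 ⇒ step 5: BBBBCCBBBBAA ⇒ C·C·C·C·A·A·C·C·C·C·BB·BB
    A ↦ BB
    B ↦ C
    C ↦ A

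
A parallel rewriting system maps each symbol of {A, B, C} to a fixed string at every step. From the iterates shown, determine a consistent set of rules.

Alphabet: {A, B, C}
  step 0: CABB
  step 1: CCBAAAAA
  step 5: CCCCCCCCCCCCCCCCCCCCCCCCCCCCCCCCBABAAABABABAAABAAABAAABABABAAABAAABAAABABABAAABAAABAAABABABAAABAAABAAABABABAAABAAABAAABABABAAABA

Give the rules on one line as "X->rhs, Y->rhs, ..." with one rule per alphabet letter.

  step 0 ⇒ step 1: CABB ⇒ CC·BA·AA·AA
    A ↦ BA
    B ↦ AA
    C ↦ CC

A->BA, B->AA, C->CC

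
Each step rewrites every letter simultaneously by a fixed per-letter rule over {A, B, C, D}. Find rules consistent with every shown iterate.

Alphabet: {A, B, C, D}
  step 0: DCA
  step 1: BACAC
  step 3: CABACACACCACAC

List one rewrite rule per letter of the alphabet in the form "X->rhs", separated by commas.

  step 0 ⇒ step 1: DCA ⇒ BA·CA·C
    A ↦ C
    C ↦ CA
    D ↦ BA
    B ↦ CD  (constrained at step 1)

A->C, B->CD, C->CA, D->BA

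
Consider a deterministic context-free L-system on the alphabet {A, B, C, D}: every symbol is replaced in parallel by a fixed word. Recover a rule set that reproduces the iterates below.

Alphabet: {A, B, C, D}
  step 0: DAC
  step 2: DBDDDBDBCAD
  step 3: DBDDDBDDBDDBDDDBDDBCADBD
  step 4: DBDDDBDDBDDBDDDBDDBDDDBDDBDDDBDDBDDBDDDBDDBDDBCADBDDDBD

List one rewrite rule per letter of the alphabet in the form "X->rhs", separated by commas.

  step 3 ⇒ step 4: DBDDDBDDBDDBDDDBDDBCADBD ⇒ DBD·D·DBD·DBD·DBD·D·DBD·DBD·D·DBD·DBD·D·DBD·DBD·DBD·D·DBD·DBD·D·B·CA·DBD·D·DBD
    A ↦ CA
    B ↦ D
    C ↦ B
    D ↦ DBD

A->CA, B->D, C->B, D->DBD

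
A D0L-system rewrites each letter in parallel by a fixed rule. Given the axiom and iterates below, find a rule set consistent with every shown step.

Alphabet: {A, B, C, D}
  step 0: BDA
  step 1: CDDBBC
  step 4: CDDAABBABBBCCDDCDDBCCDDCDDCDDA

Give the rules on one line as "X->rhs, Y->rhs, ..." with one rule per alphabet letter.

  step 0 ⇒ step 1: BDA ⇒ CDD·B·BC
    A ↦ BC
    B ↦ CDD
    D ↦ B
    C ↦ A  (constrained at step 1)

A->BC, B->CDD, C->A, D->B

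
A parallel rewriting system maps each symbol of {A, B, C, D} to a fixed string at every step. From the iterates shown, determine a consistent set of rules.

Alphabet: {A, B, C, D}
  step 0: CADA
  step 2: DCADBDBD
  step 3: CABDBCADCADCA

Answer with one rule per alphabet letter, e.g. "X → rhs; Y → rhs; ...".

  step 2 ⇒ step 3: DCADBDBD ⇒ CA·BD·B·CA·D·CA·D·CA
    A ↦ B
    B ↦ D
    C ↦ BD
    D ↦ CA

A->B, B->D, C->BD, D->CA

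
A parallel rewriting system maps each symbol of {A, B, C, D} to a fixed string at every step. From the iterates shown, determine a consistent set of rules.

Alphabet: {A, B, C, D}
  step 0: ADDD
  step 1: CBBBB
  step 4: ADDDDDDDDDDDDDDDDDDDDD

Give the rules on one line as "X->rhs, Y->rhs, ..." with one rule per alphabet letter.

  step 0 ⇒ step 1: ADDD ⇒ CB·B·B·B
    A ↦ CB
    D ↦ B
    B ↦ DD  (constrained at step 1)
    C ↦ AD  (constrained at step 1)

A->CB, B->DD, C->AD, D->B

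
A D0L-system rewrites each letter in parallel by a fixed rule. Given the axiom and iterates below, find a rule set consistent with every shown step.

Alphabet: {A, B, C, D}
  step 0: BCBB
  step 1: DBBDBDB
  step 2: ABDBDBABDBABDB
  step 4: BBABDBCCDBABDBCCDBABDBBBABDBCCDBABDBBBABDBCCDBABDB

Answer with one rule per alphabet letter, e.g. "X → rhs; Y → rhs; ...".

A->CC, B->DB, C->B, D->AB

  step 1 ⇒ step 2: DBBDBDB ⇒ AB·DB·DB·AB·DB·AB·DB
    B ↦ DB
    D ↦ AB
    A ↦ CC  (constrained at step 2)
  step 0 ⇒ step 1: BCBB ⇒ DB·B·DB·DB
    C ↦ B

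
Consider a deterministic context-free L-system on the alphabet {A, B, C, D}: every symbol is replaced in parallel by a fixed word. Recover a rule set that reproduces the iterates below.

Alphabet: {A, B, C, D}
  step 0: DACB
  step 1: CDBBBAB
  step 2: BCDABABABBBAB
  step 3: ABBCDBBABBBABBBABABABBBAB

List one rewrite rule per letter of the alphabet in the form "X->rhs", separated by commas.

A->BB, B->AB, C->B, D->CD

  step 2 ⇒ step 3: BCDABABABBBAB ⇒ AB·B·CD·BB·AB·BB·AB·BB·AB·AB·AB·BB·AB
    A ↦ BB
    B ↦ AB
    C ↦ B
    D ↦ CD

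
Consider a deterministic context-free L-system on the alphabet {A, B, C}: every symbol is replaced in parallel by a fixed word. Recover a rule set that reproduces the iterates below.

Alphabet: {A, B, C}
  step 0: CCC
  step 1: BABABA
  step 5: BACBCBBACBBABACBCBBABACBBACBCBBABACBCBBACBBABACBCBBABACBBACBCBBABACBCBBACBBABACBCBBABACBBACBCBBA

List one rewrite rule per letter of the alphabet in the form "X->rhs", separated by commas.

A->BA, B->CB, C->BA

  step 0 ⇒ step 1: CCC ⇒ BA·BA·BA
    C ↦ BA
    A ↦ BA  (constrained at step 1)
    B ↦ CB  (constrained at step 1)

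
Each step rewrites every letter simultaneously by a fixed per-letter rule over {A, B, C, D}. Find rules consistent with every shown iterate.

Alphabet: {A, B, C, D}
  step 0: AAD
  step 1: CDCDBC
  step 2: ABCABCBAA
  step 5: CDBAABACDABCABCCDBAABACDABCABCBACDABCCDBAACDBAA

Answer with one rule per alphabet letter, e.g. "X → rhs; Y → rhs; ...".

  step 1 ⇒ step 2: CDCDBC ⇒ A·BC·A·BC·BA·A
    B ↦ BA
    C ↦ A
    D ↦ BC
  step 0 ⇒ step 1: AAD ⇒ CD·CD·BC
    A ↦ CD

A->CD, B->BA, C->A, D->BC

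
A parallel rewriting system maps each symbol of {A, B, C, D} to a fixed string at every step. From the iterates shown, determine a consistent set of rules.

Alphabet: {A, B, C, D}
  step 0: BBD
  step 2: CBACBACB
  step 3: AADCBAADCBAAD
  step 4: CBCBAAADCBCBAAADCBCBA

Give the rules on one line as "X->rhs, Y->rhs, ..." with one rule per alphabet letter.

A->CB, B->AD, C->A, D->A

  step 3 ⇒ step 4: AADCBAADCBAAD ⇒ CB·CB·A·A·AD·CB·CB·A·A·AD·CB·CB·A
    A ↦ CB
    B ↦ AD
    C ↦ A
    D ↦ A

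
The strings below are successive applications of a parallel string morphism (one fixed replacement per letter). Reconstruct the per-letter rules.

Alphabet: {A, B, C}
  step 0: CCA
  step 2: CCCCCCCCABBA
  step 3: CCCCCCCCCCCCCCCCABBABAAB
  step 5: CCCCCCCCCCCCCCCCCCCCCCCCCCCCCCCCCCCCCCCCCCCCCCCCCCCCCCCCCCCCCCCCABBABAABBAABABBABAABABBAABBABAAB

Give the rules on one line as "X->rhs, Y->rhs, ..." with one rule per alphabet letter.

A->AB, B->BA, C->CC

  step 2 ⇒ step 3: CCCCCCCCABBA ⇒ CC·CC·CC·CC·CC·CC·CC·CC·AB·BA·BA·AB
    A ↦ AB
    B ↦ BA
    C ↦ CC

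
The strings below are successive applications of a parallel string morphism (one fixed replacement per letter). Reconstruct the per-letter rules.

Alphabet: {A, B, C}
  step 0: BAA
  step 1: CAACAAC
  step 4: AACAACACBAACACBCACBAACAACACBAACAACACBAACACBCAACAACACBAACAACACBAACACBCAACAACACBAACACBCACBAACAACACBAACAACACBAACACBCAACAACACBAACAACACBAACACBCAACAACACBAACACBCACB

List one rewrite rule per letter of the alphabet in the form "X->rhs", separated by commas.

  step 0 ⇒ step 1: BAA ⇒ C·AAC·AAC
    A ↦ AAC
    B ↦ C
    C ↦ ACB  (constrained at step 1)

A->AAC, B->C, C->ACB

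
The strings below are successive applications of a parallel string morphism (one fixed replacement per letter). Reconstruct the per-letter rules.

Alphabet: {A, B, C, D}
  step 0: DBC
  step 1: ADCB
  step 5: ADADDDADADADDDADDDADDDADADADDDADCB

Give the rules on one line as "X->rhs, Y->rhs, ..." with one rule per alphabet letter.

  step 0 ⇒ step 1: DBC ⇒ AD·C·B
    B ↦ C
    C ↦ B
    D ↦ AD
    A ↦ DD  (constrained at step 1)

A->DD, B->C, C->B, D->AD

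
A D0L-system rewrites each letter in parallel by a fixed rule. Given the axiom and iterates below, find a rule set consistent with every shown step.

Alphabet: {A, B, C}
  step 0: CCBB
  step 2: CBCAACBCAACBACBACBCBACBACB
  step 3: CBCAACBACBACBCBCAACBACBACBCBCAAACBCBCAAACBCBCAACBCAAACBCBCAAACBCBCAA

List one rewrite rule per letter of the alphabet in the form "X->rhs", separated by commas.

  step 2 ⇒ step 3: CBCAACBCAACBACBACBCBACBACB ⇒ CB·CAA·CB·ACB·ACB·CB·CAA·CB·ACB·ACB·CB·CAA·ACB·CB·CAA·ACB·CB·CAA·CB·CAA·ACB·CB·CAA·ACB·CB·CAA
    A ↦ ACB
    B ↦ CAA
    C ↦ CB

A->ACB, B->CAA, C->CB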